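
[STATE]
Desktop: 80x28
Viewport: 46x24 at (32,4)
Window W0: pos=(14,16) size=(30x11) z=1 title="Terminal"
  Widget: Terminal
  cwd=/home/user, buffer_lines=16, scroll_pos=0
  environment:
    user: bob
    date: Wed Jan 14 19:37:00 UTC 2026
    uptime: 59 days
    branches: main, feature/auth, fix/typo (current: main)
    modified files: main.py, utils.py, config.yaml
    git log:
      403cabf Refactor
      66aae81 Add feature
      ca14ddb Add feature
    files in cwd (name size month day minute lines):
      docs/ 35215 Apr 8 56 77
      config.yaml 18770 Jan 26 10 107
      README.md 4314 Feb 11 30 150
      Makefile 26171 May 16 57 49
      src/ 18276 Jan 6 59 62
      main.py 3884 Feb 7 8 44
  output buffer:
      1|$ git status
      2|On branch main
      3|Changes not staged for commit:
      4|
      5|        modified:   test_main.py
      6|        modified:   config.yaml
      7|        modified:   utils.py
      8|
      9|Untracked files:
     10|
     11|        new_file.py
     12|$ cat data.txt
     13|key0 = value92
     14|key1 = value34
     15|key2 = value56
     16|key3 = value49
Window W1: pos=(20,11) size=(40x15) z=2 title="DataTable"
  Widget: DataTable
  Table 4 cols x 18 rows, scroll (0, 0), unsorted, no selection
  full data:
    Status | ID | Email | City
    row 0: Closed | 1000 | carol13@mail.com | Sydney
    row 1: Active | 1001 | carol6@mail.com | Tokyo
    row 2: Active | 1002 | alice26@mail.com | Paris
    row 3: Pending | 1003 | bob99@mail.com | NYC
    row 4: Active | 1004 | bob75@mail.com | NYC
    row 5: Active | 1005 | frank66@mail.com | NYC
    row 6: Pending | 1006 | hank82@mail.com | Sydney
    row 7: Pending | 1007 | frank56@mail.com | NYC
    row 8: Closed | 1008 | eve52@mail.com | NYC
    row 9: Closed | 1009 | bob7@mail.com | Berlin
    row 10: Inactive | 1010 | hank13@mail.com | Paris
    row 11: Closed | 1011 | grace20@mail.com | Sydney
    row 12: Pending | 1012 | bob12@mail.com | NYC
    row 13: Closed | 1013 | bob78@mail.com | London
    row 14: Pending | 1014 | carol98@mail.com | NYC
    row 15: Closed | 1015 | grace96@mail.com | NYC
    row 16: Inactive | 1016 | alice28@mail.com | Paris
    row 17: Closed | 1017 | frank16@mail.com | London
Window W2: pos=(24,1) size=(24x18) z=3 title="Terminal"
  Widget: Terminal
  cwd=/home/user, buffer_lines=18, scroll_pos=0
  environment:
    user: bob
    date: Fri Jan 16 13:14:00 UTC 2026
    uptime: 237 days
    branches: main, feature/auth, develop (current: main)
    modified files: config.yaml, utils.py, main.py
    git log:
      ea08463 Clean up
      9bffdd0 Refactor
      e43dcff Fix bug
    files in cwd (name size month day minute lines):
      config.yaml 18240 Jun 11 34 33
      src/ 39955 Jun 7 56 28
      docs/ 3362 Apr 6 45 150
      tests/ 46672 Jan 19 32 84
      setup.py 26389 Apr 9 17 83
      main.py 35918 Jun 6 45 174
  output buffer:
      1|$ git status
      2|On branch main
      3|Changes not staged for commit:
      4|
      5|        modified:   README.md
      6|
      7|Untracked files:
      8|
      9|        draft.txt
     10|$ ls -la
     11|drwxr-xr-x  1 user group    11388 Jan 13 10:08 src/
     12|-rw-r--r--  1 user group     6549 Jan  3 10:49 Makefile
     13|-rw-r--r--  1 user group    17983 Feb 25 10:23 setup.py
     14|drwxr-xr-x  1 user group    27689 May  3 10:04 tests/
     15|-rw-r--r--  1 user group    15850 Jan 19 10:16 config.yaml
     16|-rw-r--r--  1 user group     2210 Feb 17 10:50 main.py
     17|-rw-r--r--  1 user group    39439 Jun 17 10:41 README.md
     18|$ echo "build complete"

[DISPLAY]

tatus          ┃                              
ch main        ┃                              
 not staged for┃                              
               ┃                              
 modified:   RE┃                              
               ┃                              
ed files:      ┃                              
               ┃━━━━━━━━━━━┓                  
 draft.txt     ┃           ┃                  
a              ┃───────────┨                  
r-x  1 user gro┃   │City   ┃                  
r--  1 user gro┃───┼────── ┃                  
r--  1 user gro┃com│Sydney ┃                  
r-x  1 user gro┃om │Tokyo  ┃                  
━━━━━━━━━━━━━━━┛com│Paris  ┃                  
03│bob99@mail.com  │NYC    ┃                  
04│bob75@mail.com  │NYC    ┃                  
05│frank66@mail.com│NYC    ┃                  
06│hank82@mail.com │Sydney ┃                  
07│frank56@mail.com│NYC    ┃                  
08│eve52@mail.com  │NYC    ┃                  
━━━━━━━━━━━━━━━━━━━━━━━━━━━┛                  
━━━━━━━━━━━┛                                  
                                              


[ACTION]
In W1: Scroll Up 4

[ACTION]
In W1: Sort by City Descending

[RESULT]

tatus          ┃                              
ch main        ┃                              
 not staged for┃                              
               ┃                              
 modified:   RE┃                              
               ┃                              
ed files:      ┃                              
               ┃━━━━━━━━━━━┓                  
 draft.txt     ┃           ┃                  
a              ┃───────────┨                  
r-x  1 user gro┃   │City ▼ ┃                  
r--  1 user gro┃───┼────── ┃                  
r--  1 user gro┃om │Tokyo  ┃                  
r-x  1 user gro┃com│Sydney ┃                  
━━━━━━━━━━━━━━━┛om │Sydney ┃                  
11│grace20@mail.com│Sydney ┃                  
02│alice26@mail.com│Paris  ┃                  
10│hank13@mail.com │Paris  ┃                  
16│alice28@mail.com│Paris  ┃                  
03│bob99@mail.com  │NYC    ┃                  
04│bob75@mail.com  │NYC    ┃                  
━━━━━━━━━━━━━━━━━━━━━━━━━━━┛                  
━━━━━━━━━━━┛                                  
                                              


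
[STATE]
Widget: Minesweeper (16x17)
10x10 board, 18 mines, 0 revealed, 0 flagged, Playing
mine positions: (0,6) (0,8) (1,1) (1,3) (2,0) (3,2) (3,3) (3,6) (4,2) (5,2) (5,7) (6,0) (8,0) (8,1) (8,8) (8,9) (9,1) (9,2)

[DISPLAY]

■■■■■■■■■■      
■■■■■■■■■■      
■■■■■■■■■■      
■■■■■■■■■■      
■■■■■■■■■■      
■■■■■■■■■■      
■■■■■■■■■■      
■■■■■■■■■■      
■■■■■■■■■■      
■■■■■■■■■■      
                
                
                
                
                
                
                


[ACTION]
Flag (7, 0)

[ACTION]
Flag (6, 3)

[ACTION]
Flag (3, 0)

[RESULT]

■■■■■■■■■■      
■■■■■■■■■■      
■■■■■■■■■■      
⚑■■■■■■■■■      
■■■■■■■■■■      
■■■■■■■■■■      
■■■⚑■■■■■■      
⚑■■■■■■■■■      
■■■■■■■■■■      
■■■■■■■■■■      
                
                
                
                
                
                
                


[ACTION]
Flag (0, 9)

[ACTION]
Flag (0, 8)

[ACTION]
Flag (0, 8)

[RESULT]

■■■■■■■■■⚑      
■■■■■■■■■■      
■■■■■■■■■■      
⚑■■■■■■■■■      
■■■■■■■■■■      
■■■■■■■■■■      
■■■⚑■■■■■■      
⚑■■■■■■■■■      
■■■■■■■■■■      
■■■■■■■■■■      
                
                
                
                
                
                
                


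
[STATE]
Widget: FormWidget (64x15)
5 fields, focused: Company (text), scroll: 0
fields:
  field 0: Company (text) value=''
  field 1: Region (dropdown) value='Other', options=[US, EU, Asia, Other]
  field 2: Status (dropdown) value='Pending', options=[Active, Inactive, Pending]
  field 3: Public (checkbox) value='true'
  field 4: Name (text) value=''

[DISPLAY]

> Company:    [                                                ]
  Region:     [Other                                          ▼]
  Status:     [Pending                                        ▼]
  Public:     [x]                                               
  Name:       [                                                ]
                                                                
                                                                
                                                                
                                                                
                                                                
                                                                
                                                                
                                                                
                                                                
                                                                


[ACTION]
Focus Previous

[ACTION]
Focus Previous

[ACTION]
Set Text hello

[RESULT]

  Company:    [                                                ]
  Region:     [Other                                          ▼]
  Status:     [Pending                                        ▼]
> Public:     [x]                                               
  Name:       [                                                ]
                                                                
                                                                
                                                                
                                                                
                                                                
                                                                
                                                                
                                                                
                                                                
                                                                


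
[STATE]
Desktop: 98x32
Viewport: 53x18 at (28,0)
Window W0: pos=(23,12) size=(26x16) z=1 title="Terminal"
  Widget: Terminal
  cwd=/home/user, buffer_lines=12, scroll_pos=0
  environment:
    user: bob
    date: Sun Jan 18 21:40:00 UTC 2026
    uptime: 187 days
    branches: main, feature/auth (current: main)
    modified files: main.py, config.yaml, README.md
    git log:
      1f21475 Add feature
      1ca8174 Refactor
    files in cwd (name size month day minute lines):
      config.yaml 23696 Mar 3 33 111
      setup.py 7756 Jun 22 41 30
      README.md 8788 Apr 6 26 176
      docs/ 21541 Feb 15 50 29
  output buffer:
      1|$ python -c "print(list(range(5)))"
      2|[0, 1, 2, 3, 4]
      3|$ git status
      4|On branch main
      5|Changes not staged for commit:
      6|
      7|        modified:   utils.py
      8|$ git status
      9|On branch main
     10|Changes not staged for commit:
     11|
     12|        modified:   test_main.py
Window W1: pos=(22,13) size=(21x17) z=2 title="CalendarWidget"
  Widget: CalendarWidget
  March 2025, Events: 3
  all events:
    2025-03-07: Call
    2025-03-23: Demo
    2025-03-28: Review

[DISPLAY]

                                                     
                                                     
                                                     
                                                     
                                                     
                                                     
                                                     
                                                     
                                                     
                                                     
                                                     
                                                     
━━━━━━━━━━━━━━━━━━━━┓                                
━━━━━━━━━━━━━━┓     ┃                                
ndarWidget    ┃─────┨                                
──────────────┨list(┃                                
March 2025    ┃     ┃                                
 We Th Fr Sa S┃     ┃                                


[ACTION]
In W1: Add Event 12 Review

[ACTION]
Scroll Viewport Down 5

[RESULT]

                                                     
                                                     
                                                     
                                                     
                                                     
                                                     
                                                     
━━━━━━━━━━━━━━━━━━━━┓                                
━━━━━━━━━━━━━━┓     ┃                                
ndarWidget    ┃─────┨                                
──────────────┨list(┃                                
March 2025    ┃     ┃                                
 We Th Fr Sa S┃     ┃                                
           1  ┃     ┃                                
  5  6  7*  8 ┃for c┃                                
 12* 13 14 15 ┃     ┃                                
 19 20 21 22 2┃ util┃                                
 26 27 28* 29 ┃     ┃                                


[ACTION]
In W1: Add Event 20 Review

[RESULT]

                                                     
                                                     
                                                     
                                                     
                                                     
                                                     
                                                     
━━━━━━━━━━━━━━━━━━━━┓                                
━━━━━━━━━━━━━━┓     ┃                                
ndarWidget    ┃─────┨                                
──────────────┨list(┃                                
March 2025    ┃     ┃                                
 We Th Fr Sa S┃     ┃                                
           1  ┃     ┃                                
  5  6  7*  8 ┃for c┃                                
 12* 13 14 15 ┃     ┃                                
 19 20* 21 22 ┃ util┃                                
 26 27 28* 29 ┃     ┃                                


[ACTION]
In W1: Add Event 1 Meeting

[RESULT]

                                                     
                                                     
                                                     
                                                     
                                                     
                                                     
                                                     
━━━━━━━━━━━━━━━━━━━━┓                                
━━━━━━━━━━━━━━┓     ┃                                
ndarWidget    ┃─────┨                                
──────────────┨list(┃                                
March 2025    ┃     ┃                                
 We Th Fr Sa S┃     ┃                                
           1* ┃     ┃                                
  5  6  7*  8 ┃for c┃                                
 12* 13 14 15 ┃     ┃                                
 19 20* 21 22 ┃ util┃                                
 26 27 28* 29 ┃     ┃                                


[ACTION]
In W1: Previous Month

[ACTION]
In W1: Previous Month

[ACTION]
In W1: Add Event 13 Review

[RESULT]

                                                     
                                                     
                                                     
                                                     
                                                     
                                                     
                                                     
━━━━━━━━━━━━━━━━━━━━┓                                
━━━━━━━━━━━━━━┓     ┃                                
ndarWidget    ┃─────┨                                
──────────────┨list(┃                                
anuary 2025   ┃     ┃                                
 We Th Fr Sa S┃     ┃                                
  1  2  3  4  ┃     ┃                                
  8  9 10 11 1┃for c┃                                
4 15 16 17 18 ┃     ┃                                
 22 23 24 25 2┃ util┃                                
 29 30 31     ┃     ┃                                


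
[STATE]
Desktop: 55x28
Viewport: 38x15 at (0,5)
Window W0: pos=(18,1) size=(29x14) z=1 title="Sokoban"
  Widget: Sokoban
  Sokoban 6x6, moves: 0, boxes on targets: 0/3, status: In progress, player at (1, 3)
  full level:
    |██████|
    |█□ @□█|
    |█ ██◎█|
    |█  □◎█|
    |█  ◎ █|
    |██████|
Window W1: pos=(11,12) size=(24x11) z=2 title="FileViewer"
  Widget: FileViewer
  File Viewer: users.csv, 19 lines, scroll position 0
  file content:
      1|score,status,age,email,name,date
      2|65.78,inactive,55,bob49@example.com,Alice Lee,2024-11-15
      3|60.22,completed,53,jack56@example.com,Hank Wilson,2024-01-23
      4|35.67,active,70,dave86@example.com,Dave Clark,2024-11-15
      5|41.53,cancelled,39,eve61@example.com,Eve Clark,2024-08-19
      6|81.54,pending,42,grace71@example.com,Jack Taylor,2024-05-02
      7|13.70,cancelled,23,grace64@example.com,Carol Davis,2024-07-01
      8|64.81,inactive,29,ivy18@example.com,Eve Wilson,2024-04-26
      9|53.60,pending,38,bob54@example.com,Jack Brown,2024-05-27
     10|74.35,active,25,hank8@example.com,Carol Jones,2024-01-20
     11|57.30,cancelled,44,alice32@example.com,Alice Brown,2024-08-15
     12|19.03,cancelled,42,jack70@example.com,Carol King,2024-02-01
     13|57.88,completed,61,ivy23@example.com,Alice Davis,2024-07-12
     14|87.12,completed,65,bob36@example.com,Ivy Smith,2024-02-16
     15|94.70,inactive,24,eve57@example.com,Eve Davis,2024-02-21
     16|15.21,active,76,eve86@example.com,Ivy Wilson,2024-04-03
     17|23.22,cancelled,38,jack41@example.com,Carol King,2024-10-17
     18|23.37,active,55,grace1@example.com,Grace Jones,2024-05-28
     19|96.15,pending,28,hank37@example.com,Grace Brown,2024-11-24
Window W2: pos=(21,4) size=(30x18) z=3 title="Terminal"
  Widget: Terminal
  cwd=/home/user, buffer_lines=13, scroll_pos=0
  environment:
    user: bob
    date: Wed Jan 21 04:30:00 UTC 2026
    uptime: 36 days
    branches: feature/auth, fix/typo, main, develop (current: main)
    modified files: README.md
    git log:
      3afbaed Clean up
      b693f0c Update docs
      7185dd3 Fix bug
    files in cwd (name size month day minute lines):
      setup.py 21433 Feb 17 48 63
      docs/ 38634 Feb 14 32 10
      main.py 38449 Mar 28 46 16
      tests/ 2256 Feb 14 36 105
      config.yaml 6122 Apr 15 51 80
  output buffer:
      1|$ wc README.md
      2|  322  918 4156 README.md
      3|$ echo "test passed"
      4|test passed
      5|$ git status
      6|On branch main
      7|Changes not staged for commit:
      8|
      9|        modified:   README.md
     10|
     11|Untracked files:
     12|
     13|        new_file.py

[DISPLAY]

                  ┃█□┃ Terminal       
                  ┃█ ┠────────────────
                  ┃█ ┃$ wc README.md  
                  ┃█ ┃  322  918 4156 
                  ┃██┃$ echo "test pas
                  ┃Mo┃test passed     
                  ┃  ┃$ git status    
           ┏━━━━━━━━━┃On branch main  
           ┃ FileView┃Changes not stag
           ┠─────────┃                
           ┃score,sta┃        modified
           ┃65.78,ina┃                
           ┃60.22,com┃Untracked files:
           ┃35.67,act┃                
           ┃41.53,can┃        new_file


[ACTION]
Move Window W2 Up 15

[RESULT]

                  ┃█□┃$ echo "test pas
                  ┃█ ┃test passed     
                  ┃█ ┃$ git status    
                  ┃█ ┃On branch main  
                  ┃██┃Changes not stag
                  ┃Mo┃                
                  ┃  ┃        modified
           ┏━━━━━━━━━┃                
           ┃ FileView┃Untracked files:
           ┠─────────┃                
           ┃score,sta┃        new_file
           ┃65.78,ina┃$ █             
           ┃60.22,com┗━━━━━━━━━━━━━━━━
           ┃35.67,active,70,dave8░┃   
           ┃41.53,cancelled,39,ev░┃   


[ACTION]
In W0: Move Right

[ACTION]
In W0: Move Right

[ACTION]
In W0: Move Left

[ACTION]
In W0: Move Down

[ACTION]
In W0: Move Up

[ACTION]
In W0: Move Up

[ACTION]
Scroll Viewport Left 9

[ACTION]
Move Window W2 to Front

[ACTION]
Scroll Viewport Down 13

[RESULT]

           ┃ FileView┃Untracked files:
           ┠─────────┃                
           ┃score,sta┃        new_file
           ┃65.78,ina┃$ █             
           ┃60.22,com┗━━━━━━━━━━━━━━━━
           ┃35.67,active,70,dave8░┃   
           ┃41.53,cancelled,39,ev░┃   
           ┃81.54,pending,42,grac░┃   
           ┃13.70,cancelled,23,gr▼┃   
           ┗━━━━━━━━━━━━━━━━━━━━━━┛   
                                      
                                      
                                      
                                      
                                      


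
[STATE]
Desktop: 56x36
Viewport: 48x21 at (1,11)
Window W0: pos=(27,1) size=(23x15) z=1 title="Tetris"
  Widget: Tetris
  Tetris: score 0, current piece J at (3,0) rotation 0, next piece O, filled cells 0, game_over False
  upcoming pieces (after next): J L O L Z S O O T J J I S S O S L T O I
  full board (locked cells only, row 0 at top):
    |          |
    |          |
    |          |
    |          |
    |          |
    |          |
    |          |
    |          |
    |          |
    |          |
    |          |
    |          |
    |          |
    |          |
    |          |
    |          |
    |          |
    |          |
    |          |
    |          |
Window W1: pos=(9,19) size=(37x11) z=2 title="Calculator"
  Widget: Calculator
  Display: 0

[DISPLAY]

                          ┃          │0         
                          ┃          │          
                          ┃          │          
                          ┃          │          
                          ┗━━━━━━━━━━━━━━━━━━━━━
                                                
                                                
                                                
        ┏━━━━━━━━━━━━━━━━━━━━━━━━━━━━━━━━━━━┓   
        ┃ Calculator                        ┃   
        ┠───────────────────────────────────┨   
        ┃                                  0┃   
        ┃┌───┬───┬───┬───┐                  ┃   
        ┃│ 7 │ 8 │ 9 │ ÷ │                  ┃   
        ┃├───┼───┼───┼───┤                  ┃   
        ┃│ 4 │ 5 │ 6 │ × │                  ┃   
        ┃├───┼───┼───┼───┤                  ┃   
        ┃│ 1 │ 2 │ 3 │ - │                  ┃   
        ┗━━━━━━━━━━━━━━━━━━━━━━━━━━━━━━━━━━━┛   
                                                
                                                


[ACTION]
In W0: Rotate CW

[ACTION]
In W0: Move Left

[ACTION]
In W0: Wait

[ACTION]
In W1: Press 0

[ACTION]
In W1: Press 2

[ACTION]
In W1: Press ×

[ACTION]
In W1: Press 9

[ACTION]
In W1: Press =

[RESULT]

                          ┃          │0         
                          ┃          │          
                          ┃          │          
                          ┃          │          
                          ┗━━━━━━━━━━━━━━━━━━━━━
                                                
                                                
                                                
        ┏━━━━━━━━━━━━━━━━━━━━━━━━━━━━━━━━━━━┓   
        ┃ Calculator                        ┃   
        ┠───────────────────────────────────┨   
        ┃                                 18┃   
        ┃┌───┬───┬───┬───┐                  ┃   
        ┃│ 7 │ 8 │ 9 │ ÷ │                  ┃   
        ┃├───┼───┼───┼───┤                  ┃   
        ┃│ 4 │ 5 │ 6 │ × │                  ┃   
        ┃├───┼───┼───┼───┤                  ┃   
        ┃│ 1 │ 2 │ 3 │ - │                  ┃   
        ┗━━━━━━━━━━━━━━━━━━━━━━━━━━━━━━━━━━━┛   
                                                
                                                


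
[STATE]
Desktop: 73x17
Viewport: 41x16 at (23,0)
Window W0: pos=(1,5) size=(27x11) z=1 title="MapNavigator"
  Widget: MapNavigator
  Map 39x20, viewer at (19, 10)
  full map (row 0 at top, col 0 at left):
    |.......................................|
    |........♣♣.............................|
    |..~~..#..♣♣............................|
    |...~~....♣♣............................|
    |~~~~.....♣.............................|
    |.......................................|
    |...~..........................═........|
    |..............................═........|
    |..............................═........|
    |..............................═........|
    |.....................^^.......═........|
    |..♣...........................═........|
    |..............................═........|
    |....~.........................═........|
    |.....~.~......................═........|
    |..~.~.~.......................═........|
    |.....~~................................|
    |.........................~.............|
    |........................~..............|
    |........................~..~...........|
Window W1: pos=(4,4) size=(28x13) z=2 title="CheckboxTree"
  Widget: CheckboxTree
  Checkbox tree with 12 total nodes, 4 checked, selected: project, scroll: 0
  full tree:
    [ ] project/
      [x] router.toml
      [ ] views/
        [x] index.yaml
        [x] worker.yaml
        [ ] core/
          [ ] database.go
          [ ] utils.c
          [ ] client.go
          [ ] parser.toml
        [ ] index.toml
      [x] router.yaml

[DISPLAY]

                                         
                                         
                                         
                                         
━━━━━━━━┓                                
        ┃                                
────────┨                                
        ┃                                
        ┃                                
        ┃                                
l       ┃                                
ml      ┃                                
        ┃                                
e.go    ┃                                
        ┃                                
go      ┃                                


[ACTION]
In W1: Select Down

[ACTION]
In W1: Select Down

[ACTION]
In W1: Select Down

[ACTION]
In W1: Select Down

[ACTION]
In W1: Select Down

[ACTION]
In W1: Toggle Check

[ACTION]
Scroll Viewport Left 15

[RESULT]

                                         
                                         
                                         
                                         
━━━━━━━━━━━━━━━━━━━━━━━┓                 
eckboxTree             ┃                 
───────────────────────┨                 
] project/             ┃                 
[x] router.toml        ┃                 
[-] views/             ┃                 
  [x] index.yaml       ┃                 
  [x] worker.yaml      ┃                 
  [x] core/            ┃                 
    [x] database.go    ┃                 
    [x] utils.c        ┃                 
    [x] client.go      ┃                 


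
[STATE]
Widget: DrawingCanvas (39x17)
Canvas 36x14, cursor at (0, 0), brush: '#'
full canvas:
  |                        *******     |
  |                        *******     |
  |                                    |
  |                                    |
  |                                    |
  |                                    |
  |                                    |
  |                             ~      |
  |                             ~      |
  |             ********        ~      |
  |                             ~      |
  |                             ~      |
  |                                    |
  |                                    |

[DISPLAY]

+                       *******        
                        *******        
                                       
                                       
                                       
                                       
                                       
                             ~         
                             ~         
             ********        ~         
                             ~         
                             ~         
                                       
                                       
                                       
                                       
                                       


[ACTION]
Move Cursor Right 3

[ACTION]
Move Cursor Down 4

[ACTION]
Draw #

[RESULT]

                        *******        
                        *******        
                                       
                                       
   #                                   
                                       
                                       
                             ~         
                             ~         
             ********        ~         
                             ~         
                             ~         
                                       
                                       
                                       
                                       
                                       


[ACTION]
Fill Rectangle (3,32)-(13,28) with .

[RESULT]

                        *******        
                        *******        
                                       
                            .....      
   #                        .....      
                            .....      
                            .....      
                            .....      
                            .....      
             ********       .....      
                            .....      
                            .....      
                            .....      
                            .....      
                                       
                                       
                                       


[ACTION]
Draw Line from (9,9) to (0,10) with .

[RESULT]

          .             *******        
          .             *******        
          .                            
          .                 .....      
   #      .                 .....      
         .                  .....      
         .                  .....      
         .                  .....      
         .                  .....      
         .   ********       .....      
                            .....      
                            .....      
                            .....      
                            .....      
                                       
                                       
                                       


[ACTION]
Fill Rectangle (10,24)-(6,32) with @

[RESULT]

          .             *******        
          .             *******        
          .                            
          .                 .....      
   #      .                 .....      
         .                  .....      
         .              @@@@@@@@@      
         .              @@@@@@@@@      
         .              @@@@@@@@@      
         .   ********   @@@@@@@@@      
                        @@@@@@@@@      
                            .....      
                            .....      
                            .....      
                                       
                                       
                                       


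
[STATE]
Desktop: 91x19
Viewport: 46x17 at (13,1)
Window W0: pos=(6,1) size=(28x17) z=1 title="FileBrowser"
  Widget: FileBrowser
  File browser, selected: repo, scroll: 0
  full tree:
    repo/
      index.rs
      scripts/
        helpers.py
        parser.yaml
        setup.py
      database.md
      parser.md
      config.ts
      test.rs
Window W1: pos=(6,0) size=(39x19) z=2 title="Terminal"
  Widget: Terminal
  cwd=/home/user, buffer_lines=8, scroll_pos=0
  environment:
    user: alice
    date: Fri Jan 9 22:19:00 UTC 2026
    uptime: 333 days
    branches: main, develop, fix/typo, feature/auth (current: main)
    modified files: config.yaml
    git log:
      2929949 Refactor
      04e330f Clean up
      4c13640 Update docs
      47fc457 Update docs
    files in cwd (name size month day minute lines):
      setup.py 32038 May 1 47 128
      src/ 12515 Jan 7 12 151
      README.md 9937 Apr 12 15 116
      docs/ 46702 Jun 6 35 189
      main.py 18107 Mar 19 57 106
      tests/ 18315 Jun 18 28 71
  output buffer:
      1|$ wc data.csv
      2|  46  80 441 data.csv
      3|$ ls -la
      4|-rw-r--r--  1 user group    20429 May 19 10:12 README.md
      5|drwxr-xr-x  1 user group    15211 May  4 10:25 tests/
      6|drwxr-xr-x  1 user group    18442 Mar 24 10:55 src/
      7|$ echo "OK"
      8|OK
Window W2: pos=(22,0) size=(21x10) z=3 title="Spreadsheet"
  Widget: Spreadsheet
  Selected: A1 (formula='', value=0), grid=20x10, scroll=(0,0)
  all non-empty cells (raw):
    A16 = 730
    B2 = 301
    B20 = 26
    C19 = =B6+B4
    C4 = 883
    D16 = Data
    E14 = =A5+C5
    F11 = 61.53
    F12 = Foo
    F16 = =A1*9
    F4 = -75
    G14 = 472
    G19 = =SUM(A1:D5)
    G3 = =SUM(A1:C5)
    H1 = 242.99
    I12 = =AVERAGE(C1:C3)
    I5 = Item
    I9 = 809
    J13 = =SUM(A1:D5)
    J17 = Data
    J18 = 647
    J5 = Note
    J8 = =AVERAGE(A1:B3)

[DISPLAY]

nal      ┃ Spreadsheet       ┃ ┃              
─────────┠───────────────────┨─┨              
ata.csv  ┃A1:                ┃ ┃              
80 441 da┃       A       B   ┃ ┃              
la       ┃-------------------┃ ┃              
-r--  1 u┃  1      [0]       ┃y┃              
xr-x  1 u┃  2        0     30┃y┃              
xr-x  1 u┃  3        0       ┃r┃              
 "OK"    ┗━━━━━━━━━━━━━━━━━━━┛ ┃              
                               ┃              
                               ┃              
                               ┃              
                               ┃              
                               ┃              
                               ┃              
                               ┃              
                               ┃              


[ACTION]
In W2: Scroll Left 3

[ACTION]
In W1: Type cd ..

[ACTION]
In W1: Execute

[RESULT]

nal      ┃ Spreadsheet       ┃ ┃              
─────────┠───────────────────┨─┨              
ata.csv  ┃A1:                ┃ ┃              
80 441 da┃       A       B   ┃ ┃              
la       ┃-------------------┃ ┃              
-r--  1 u┃  1      [0]       ┃y┃              
xr-x  1 u┃  2        0     30┃y┃              
xr-x  1 u┃  3        0       ┃r┃              
 "OK"    ┗━━━━━━━━━━━━━━━━━━━┛ ┃              
                               ┃              
.                              ┃              
                               ┃              
                               ┃              
                               ┃              
                               ┃              
                               ┃              
                               ┃              


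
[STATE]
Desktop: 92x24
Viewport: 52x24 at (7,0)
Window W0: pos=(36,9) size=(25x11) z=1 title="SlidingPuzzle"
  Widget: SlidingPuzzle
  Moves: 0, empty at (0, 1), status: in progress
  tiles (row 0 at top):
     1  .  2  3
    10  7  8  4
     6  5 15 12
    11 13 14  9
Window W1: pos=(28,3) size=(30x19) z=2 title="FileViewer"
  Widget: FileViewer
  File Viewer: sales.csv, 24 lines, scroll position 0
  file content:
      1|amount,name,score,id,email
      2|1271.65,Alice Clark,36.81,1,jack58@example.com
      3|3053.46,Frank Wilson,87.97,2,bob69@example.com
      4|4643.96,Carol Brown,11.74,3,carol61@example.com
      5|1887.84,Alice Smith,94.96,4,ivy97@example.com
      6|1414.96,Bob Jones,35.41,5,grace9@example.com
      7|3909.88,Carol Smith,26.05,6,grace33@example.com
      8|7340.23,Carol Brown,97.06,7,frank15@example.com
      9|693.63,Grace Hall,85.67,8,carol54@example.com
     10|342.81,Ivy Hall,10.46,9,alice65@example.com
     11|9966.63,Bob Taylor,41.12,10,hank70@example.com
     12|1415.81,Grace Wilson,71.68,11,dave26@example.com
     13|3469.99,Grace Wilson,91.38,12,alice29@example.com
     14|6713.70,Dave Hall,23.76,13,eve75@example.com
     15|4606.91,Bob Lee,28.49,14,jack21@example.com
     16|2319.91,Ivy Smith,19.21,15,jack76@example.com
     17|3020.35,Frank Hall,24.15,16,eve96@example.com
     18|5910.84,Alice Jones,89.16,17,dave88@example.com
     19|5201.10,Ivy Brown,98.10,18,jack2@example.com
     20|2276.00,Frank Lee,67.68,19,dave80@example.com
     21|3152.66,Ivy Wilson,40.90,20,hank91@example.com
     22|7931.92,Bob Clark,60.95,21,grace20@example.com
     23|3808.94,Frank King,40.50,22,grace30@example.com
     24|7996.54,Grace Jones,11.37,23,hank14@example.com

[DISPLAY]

                                                    
                                                    
                                                    
                     ┏━━━━━━━━━━━━━━━━━━━━━━━━━━━━┓ 
                     ┃ FileViewer                 ┃ 
                     ┠────────────────────────────┨ 
                     ┃amount,name,score,id,email ▲┃ 
                     ┃1271.65,Alice Clark,36.81,1█┃ 
                     ┃3053.46,Frank Wilson,87.97,░┃ 
                     ┃4643.96,Carol Brown,11.74,3░┃━
                     ┃1887.84,Alice Smith,94.96,4░┃ 
                     ┃1414.96,Bob Jones,35.41,5,g░┃─
                     ┃3909.88,Carol Smith,26.05,6░┃ 
                     ┃7340.23,Carol Brown,97.06,7░┃ 
                     ┃693.63,Grace Hall,85.67,8,c░┃ 
                     ┃342.81,Ivy Hall,10.46,9,ali░┃ 
                     ┃9966.63,Bob Taylor,41.12,10░┃ 
                     ┃1415.81,Grace Wilson,71.68,░┃ 
                     ┃3469.99,Grace Wilson,91.38,░┃ 
                     ┃6713.70,Dave Hall,23.76,13,░┃━
                     ┃4606.91,Bob Lee,28.49,14,ja▼┃ 
                     ┗━━━━━━━━━━━━━━━━━━━━━━━━━━━━┛ 
                                                    
                                                    


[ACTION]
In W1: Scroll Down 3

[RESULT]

                                                    
                                                    
                                                    
                     ┏━━━━━━━━━━━━━━━━━━━━━━━━━━━━┓ 
                     ┃ FileViewer                 ┃ 
                     ┠────────────────────────────┨ 
                     ┃4643.96,Carol Brown,11.74,3▲┃ 
                     ┃1887.84,Alice Smith,94.96,4░┃ 
                     ┃1414.96,Bob Jones,35.41,5,g░┃ 
                     ┃3909.88,Carol Smith,26.05,6░┃━
                     ┃7340.23,Carol Brown,97.06,7░┃ 
                     ┃693.63,Grace Hall,85.67,8,c█┃─
                     ┃342.81,Ivy Hall,10.46,9,ali░┃ 
                     ┃9966.63,Bob Taylor,41.12,10░┃ 
                     ┃1415.81,Grace Wilson,71.68,░┃ 
                     ┃3469.99,Grace Wilson,91.38,░┃ 
                     ┃6713.70,Dave Hall,23.76,13,░┃ 
                     ┃4606.91,Bob Lee,28.49,14,ja░┃ 
                     ┃2319.91,Ivy Smith,19.21,15,░┃ 
                     ┃3020.35,Frank Hall,24.15,16░┃━
                     ┃5910.84,Alice Jones,89.16,1▼┃ 
                     ┗━━━━━━━━━━━━━━━━━━━━━━━━━━━━┛ 
                                                    
                                                    


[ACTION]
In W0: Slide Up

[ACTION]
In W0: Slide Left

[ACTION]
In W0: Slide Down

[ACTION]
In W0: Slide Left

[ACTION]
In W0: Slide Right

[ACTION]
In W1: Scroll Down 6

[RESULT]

                                                    
                                                    
                                                    
                     ┏━━━━━━━━━━━━━━━━━━━━━━━━━━━━┓ 
                     ┃ FileViewer                 ┃ 
                     ┠────────────────────────────┨ 
                     ┃342.81,Ivy Hall,10.46,9,ali▲┃ 
                     ┃9966.63,Bob Taylor,41.12,10░┃ 
                     ┃1415.81,Grace Wilson,71.68,░┃ 
                     ┃3469.99,Grace Wilson,91.38,░┃━
                     ┃6713.70,Dave Hall,23.76,13,░┃ 
                     ┃4606.91,Bob Lee,28.49,14,ja░┃─
                     ┃2319.91,Ivy Smith,19.21,15,░┃ 
                     ┃3020.35,Frank Hall,24.15,16░┃ 
                     ┃5910.84,Alice Jones,89.16,1░┃ 
                     ┃5201.10,Ivy Brown,98.10,18,░┃ 
                     ┃2276.00,Frank Lee,67.68,19,░┃ 
                     ┃3152.66,Ivy Wilson,40.90,20░┃ 
                     ┃7931.92,Bob Clark,60.95,21,░┃ 
                     ┃3808.94,Frank King,40.50,22█┃━
                     ┃7996.54,Grace Jones,11.37,2▼┃ 
                     ┗━━━━━━━━━━━━━━━━━━━━━━━━━━━━┛ 
                                                    
                                                    
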